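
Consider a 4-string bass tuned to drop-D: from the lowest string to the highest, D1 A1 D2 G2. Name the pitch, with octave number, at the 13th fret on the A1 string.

Each fret is one semitone, so A1 + 13 = A#2.

A#2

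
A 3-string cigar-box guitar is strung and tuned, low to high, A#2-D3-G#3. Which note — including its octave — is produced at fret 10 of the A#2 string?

G#3

Each fret is one semitone, so A#2 + 10 = G#3.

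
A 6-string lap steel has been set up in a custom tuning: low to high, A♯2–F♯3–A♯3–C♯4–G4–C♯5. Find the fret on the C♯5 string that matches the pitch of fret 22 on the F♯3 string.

Fret 22 on F♯3 is MIDI 54 + 22 = 76 (E5). On the C♯5 string (open MIDI 73), that pitch is 76 − 73 = fret 3.

3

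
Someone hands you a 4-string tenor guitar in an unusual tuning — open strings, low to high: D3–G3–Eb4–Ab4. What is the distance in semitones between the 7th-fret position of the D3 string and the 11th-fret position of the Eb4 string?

D3 at fret 7 → A3 (MIDI 57); Eb4 at fret 11 → D5 (MIDI 74).
57 − 74 = -17, so the two pitches are 17 semitones apart, with D5 the higher.

17 semitones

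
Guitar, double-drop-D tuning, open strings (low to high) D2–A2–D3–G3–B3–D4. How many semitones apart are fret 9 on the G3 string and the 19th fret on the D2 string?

7 semitones

G3 at fret 9 → E4 (MIDI 64); D2 at fret 19 → A3 (MIDI 57).
64 − 57 = 7, so the two pitches are 7 semitones apart, with E4 the higher.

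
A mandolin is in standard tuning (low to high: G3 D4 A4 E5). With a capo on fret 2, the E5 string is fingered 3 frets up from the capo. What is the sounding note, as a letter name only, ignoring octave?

A

The capo raises the open E5 by 2 semitones to F♯5; fretting 3 more gives E5 + 2 + 3 = E5 + 5 semitones, landing on A.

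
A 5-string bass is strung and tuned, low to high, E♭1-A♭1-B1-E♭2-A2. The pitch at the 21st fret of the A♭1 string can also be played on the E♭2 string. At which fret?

14

Fret 21 on A♭1 is MIDI 32 + 21 = 53 (F3). On the E♭2 string (open MIDI 39), that pitch is 53 − 39 = fret 14.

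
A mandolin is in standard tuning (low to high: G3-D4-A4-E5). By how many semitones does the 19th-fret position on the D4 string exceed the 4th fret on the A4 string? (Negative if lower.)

D4 at fret 19 → A5 (MIDI 81); A4 at fret 4 → C♯5 (MIDI 73).
81 − 73 = 8, so the two pitches are 8 semitones apart.

8 semitones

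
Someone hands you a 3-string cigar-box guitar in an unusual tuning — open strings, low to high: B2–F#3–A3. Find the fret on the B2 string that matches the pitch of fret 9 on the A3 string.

19

Fret 9 on A3 is MIDI 57 + 9 = 66 (F#4). On the B2 string (open MIDI 47), that pitch is 66 − 47 = fret 19.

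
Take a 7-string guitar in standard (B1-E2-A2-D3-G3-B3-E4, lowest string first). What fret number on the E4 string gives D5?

10

D5 is 10 semitones above the open E4 (E–F–F#–G–…–C–C#–D), so it sits at fret 10.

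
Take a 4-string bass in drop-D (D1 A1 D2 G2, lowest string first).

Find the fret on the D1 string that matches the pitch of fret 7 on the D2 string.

D2 at fret 7 is D2 + 7 semitones = A2.
The open D1 string is 12 semitones below the open D2, so the same pitch on the D1 string lies at fret 7 + 12 = 19.

19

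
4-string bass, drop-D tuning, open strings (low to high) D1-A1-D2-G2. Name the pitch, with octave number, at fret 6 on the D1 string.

Each fret is one semitone, so D1 + 6 = G♯1.

G♯1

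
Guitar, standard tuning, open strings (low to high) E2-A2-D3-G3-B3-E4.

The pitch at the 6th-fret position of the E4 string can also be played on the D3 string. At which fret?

E4 at fret 6 is E4 + 6 semitones = A#4.
The open D3 string is 14 semitones below the open E4, so the same pitch on the D3 string lies at fret 6 + 14 = 20.

20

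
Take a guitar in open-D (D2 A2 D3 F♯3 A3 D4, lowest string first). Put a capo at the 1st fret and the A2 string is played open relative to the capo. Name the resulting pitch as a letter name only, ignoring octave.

A♯

The capo raises the open A2 by 1 semitone to A♯2; fretting 0 more gives A2 + 1 + 0 = A2 + 1 semitone, landing on A♯.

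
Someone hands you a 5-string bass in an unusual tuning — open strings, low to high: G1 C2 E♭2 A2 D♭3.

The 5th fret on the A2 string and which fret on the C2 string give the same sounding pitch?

14

A2 at fret 5 is A2 + 5 semitones = D3.
The open C2 string is 9 semitones below the open A2, so the same pitch on the C2 string lies at fret 5 + 9 = 14.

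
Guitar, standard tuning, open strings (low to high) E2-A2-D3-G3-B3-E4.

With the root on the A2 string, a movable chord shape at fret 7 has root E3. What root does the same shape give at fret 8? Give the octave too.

Moving from fret 7 to fret 8 shifts the root by 1 semitone.
E3 up 1 semitone is F3.

F3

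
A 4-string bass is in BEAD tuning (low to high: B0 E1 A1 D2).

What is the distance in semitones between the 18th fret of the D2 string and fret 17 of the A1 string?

D2 at fret 18 → G#3 (MIDI 56); A1 at fret 17 → D3 (MIDI 50).
56 − 50 = 6, so the two pitches are 6 semitones apart, with G#3 the higher.

6 semitones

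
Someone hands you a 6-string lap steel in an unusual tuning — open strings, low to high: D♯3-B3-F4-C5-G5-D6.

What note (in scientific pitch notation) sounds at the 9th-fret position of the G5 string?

E6

Each fret is one semitone, so G5 + 9 = E6.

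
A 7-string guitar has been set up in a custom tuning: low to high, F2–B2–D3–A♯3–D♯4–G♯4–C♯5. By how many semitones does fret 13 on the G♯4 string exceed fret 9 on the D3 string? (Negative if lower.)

22 semitones

G♯4 at fret 13 → A5 (MIDI 81); D3 at fret 9 → B3 (MIDI 59).
81 − 59 = 22, so the two pitches are 22 semitones apart.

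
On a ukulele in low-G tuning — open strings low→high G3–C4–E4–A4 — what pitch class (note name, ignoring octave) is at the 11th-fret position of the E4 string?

D#

E4 is MIDI 64. Adding 11 gives 75; 75 mod 12 = 3, i.e. D#.
(Equivalently spelled Eb.)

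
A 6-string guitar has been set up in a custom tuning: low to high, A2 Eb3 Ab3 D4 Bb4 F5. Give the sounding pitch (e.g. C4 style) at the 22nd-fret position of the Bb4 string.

Bb4 is MIDI 70. Adding 22 gives 92, which is Ab6.
(Equivalently spelled G#6.)

Ab6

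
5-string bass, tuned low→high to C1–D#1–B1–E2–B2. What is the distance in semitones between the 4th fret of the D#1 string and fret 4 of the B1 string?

D#1 at fret 4 → G1 (MIDI 31); B1 at fret 4 → D#2 (MIDI 39).
31 − 39 = -8, so the two pitches are 8 semitones apart, with D#2 the higher.

8 semitones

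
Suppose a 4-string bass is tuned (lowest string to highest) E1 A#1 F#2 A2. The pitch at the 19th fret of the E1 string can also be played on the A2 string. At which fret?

2

Fret 19 on E1 is MIDI 28 + 19 = 47 (B2). On the A2 string (open MIDI 45), that pitch is 47 − 45 = fret 2.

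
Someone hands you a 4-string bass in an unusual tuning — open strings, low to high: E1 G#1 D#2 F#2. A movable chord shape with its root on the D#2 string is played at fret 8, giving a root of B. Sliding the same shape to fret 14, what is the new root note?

Moving from fret 8 to fret 14 shifts the root by 6 semitones.
B up 6 semitones is F.

F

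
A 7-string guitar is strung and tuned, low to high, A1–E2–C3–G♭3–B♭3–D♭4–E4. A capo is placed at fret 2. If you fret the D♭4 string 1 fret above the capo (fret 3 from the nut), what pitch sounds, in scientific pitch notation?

The capo raises the open D♭4 by 2 semitones to E♭4; fretting 1 more gives D♭4 + 2 + 1 = D♭4 + 3 semitones = E4.

E4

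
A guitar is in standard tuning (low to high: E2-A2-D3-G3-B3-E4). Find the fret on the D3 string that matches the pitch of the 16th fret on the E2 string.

Fret 16 on E2 is MIDI 40 + 16 = 56 (G#3). On the D3 string (open MIDI 50), that pitch is 56 − 50 = fret 6.

6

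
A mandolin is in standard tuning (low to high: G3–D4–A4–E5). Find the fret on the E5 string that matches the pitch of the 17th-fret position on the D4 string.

Fret 17 on D4 is MIDI 62 + 17 = 79 (G5). On the E5 string (open MIDI 76), that pitch is 79 − 76 = fret 3.

3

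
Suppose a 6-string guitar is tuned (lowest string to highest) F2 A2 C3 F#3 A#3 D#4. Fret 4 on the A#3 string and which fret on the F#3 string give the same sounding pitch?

Fret 4 on A#3 is MIDI 58 + 4 = 62 (D4). On the F#3 string (open MIDI 54), that pitch is 62 − 54 = fret 8.

8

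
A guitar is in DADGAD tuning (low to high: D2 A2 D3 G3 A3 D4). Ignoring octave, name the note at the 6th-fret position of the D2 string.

G#

D2 is MIDI 38. Adding 6 gives 44; 44 mod 12 = 8, i.e. G#.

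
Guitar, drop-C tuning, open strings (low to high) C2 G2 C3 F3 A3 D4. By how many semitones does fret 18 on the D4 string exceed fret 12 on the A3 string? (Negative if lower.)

D4 at fret 18 → G♯5 (MIDI 80); A3 at fret 12 → A4 (MIDI 69).
80 − 69 = 11, so the two pitches are 11 semitones apart.

11 semitones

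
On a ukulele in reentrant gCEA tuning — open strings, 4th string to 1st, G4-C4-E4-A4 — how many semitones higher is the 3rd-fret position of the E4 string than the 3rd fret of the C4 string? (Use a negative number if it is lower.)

4 semitones

E4 at fret 3 → G4 (MIDI 67); C4 at fret 3 → D#4 (MIDI 63).
67 − 63 = 4, so the two pitches are 4 semitones apart.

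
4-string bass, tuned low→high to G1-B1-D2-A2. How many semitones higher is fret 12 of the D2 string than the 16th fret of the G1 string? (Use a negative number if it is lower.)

D2 at fret 12 → D3 (MIDI 50); G1 at fret 16 → B2 (MIDI 47).
50 − 47 = 3, so the two pitches are 3 semitones apart.

3 semitones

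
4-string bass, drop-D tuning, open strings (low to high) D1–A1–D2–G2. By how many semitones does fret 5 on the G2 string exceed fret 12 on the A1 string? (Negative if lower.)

3 semitones

G2 at fret 5 → C3 (MIDI 48); A1 at fret 12 → A2 (MIDI 45).
48 − 45 = 3, so the two pitches are 3 semitones apart.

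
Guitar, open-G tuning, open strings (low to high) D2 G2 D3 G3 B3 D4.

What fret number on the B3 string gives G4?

8

G4 is 8 semitones above the open B3 (B–C–C#–D–D#–E–F–F#–G), so it sits at fret 8.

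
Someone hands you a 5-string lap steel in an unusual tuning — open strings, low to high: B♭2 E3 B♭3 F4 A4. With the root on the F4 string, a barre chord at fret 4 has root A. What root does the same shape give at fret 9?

D

Moving from fret 4 to fret 9 shifts the root by 5 semitones.
A up 5 semitones is D.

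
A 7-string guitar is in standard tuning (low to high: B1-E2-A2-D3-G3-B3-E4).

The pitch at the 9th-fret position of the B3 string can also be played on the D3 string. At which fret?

18

Fret 9 on B3 is MIDI 59 + 9 = 68 (G#4). On the D3 string (open MIDI 50), that pitch is 68 − 50 = fret 18.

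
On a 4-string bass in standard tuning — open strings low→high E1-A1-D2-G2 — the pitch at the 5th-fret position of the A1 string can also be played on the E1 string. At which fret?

Fret 5 on A1 is MIDI 33 + 5 = 38 (D2). On the E1 string (open MIDI 28), that pitch is 38 − 28 = fret 10.

10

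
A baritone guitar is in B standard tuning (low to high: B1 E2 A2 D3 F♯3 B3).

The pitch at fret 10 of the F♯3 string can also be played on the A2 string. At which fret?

19

F♯3 at fret 10 is F♯3 + 10 semitones = E4.
The open A2 string is 9 semitones below the open F♯3, so the same pitch on the A2 string lies at fret 10 + 9 = 19.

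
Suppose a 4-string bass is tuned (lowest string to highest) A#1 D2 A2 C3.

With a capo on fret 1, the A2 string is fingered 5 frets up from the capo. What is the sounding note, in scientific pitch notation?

The capo raises the open A2 by 1 semitone to A#2; fretting 5 more gives A2 + 1 + 5 = A2 + 6 semitones = D#3.

D#3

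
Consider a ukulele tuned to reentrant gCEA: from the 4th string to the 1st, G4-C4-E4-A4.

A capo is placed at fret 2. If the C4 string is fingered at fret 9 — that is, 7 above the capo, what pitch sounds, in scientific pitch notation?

A4

The capo raises the open C4 by 2 semitones to D4; fretting 7 more gives C4 + 2 + 7 = C4 + 9 semitones = A4.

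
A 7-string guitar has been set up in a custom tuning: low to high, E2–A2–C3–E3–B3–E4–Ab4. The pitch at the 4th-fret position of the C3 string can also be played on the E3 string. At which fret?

C3 at fret 4 is C3 + 4 semitones = E3.
The open E3 string is 4 semitones above the open C3, so the same pitch on the E3 string lies at fret 4 − 4 = 0.

0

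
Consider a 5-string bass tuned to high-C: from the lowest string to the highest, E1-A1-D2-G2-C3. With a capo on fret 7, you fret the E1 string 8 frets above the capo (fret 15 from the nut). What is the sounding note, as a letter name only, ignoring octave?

The capo raises the open E1 by 7 semitones to B1; fretting 8 more gives E1 + 7 + 8 = E1 + 15 semitones, landing on G.

G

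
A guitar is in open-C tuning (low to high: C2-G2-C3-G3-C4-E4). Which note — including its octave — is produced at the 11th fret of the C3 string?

B3

The open C3 string plus 11 semitones: C–C#–D–D#–…–A–A#–B.
No B→C boundary is crossed, so the octave stays at 3.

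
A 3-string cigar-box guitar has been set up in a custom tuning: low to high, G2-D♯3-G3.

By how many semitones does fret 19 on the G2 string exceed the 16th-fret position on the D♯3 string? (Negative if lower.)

G2 at fret 19 → D4 (MIDI 62); D♯3 at fret 16 → G4 (MIDI 67).
62 − 67 = -5, so the two pitches are 5 semitones apart.

-5 semitones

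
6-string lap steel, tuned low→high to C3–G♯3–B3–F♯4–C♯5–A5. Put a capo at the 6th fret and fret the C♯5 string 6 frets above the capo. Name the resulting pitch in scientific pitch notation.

C♯6

The capo raises the open C♯5 by 6 semitones to G5; fretting 6 more gives C♯5 + 6 + 6 = C♯5 + 12 semitones = C♯6.
(Also written D♭.)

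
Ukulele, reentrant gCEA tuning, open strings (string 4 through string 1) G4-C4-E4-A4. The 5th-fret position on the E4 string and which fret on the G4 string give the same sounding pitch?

E4 at fret 5 is E4 + 5 semitones = A4.
The open G4 string is 3 semitones above the open E4, so the same pitch on the G4 string lies at fret 5 − 3 = 2.

2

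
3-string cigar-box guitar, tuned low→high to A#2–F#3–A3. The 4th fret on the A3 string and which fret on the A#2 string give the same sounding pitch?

Fret 4 on A3 is MIDI 57 + 4 = 61 (C#4). On the A#2 string (open MIDI 46), that pitch is 61 − 46 = fret 15.

15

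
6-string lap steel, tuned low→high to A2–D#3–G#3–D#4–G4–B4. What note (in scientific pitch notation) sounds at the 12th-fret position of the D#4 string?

D#5

The open D#4 string plus 12 semitones: D#–E–F–F#–…–C#–D–D#.
The walk passes from B into C once, so the octave number goes from 4 to 5.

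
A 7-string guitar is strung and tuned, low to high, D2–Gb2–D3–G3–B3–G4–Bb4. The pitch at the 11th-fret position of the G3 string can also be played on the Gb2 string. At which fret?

Fret 11 on G3 is MIDI 55 + 11 = 66 (Gb4). On the Gb2 string (open MIDI 42), that pitch is 66 − 42 = fret 24.

24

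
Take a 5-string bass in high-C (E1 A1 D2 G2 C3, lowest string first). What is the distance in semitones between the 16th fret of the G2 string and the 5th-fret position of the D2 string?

16 semitones

G2 at fret 16 → B3 (MIDI 59); D2 at fret 5 → G2 (MIDI 43).
59 − 43 = 16, so the two pitches are 16 semitones apart, with B3 the higher.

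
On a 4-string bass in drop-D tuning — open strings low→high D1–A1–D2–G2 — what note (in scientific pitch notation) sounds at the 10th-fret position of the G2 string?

The open G2 string plus 10 semitones: G–G#–A–A#–…–D#–E–F.
The walk passes from B into C once, so the octave number goes from 2 to 3.

F3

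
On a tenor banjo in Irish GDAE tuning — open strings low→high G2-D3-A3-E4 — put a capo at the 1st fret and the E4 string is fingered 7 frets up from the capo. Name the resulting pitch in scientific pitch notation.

The capo raises the open E4 by 1 semitone to F4; fretting 7 more gives E4 + 1 + 7 = E4 + 8 semitones = C5.

C5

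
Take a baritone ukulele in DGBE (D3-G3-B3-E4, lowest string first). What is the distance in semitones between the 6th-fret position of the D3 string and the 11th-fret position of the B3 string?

14 semitones

D3 at fret 6 → G♯3 (MIDI 56); B3 at fret 11 → A♯4 (MIDI 70).
56 − 70 = -14, so the two pitches are 14 semitones apart, with A♯4 the higher.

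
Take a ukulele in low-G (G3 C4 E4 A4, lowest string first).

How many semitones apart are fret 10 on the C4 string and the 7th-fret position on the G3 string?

8 semitones

C4 at fret 10 → A#4 (MIDI 70); G3 at fret 7 → D4 (MIDI 62).
70 − 62 = 8, so the two pitches are 8 semitones apart, with A#4 the higher.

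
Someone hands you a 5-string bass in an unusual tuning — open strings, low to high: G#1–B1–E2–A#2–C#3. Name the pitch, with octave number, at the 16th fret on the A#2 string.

D4

Each fret is one semitone, so A#2 + 16 = D4.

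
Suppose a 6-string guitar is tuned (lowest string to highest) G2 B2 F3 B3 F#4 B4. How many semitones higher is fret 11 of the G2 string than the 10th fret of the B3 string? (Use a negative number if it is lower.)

G2 at fret 11 → F#3 (MIDI 54); B3 at fret 10 → A4 (MIDI 69).
54 − 69 = -15, so the two pitches are 15 semitones apart.

-15 semitones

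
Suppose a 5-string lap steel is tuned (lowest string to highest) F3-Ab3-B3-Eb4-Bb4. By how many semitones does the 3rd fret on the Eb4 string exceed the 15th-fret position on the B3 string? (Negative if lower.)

Eb4 at fret 3 → Gb4 (MIDI 66); B3 at fret 15 → D5 (MIDI 74).
66 − 74 = -8, so the two pitches are 8 semitones apart.

-8 semitones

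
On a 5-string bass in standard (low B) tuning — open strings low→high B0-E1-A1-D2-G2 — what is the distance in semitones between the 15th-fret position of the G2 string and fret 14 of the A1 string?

G2 at fret 15 → A#3 (MIDI 58); A1 at fret 14 → B2 (MIDI 47).
58 − 47 = 11, so the two pitches are 11 semitones apart, with A#3 the higher.

11 semitones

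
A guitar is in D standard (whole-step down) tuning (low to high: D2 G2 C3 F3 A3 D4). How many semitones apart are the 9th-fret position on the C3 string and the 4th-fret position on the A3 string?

4 semitones

C3 at fret 9 → A3 (MIDI 57); A3 at fret 4 → C#4 (MIDI 61).
57 − 61 = -4, so the two pitches are 4 semitones apart, with C#4 the higher.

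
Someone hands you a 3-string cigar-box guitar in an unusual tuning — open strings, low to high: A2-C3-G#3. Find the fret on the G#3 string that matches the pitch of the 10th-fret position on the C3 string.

Fret 10 on C3 is MIDI 48 + 10 = 58 (A#3). On the G#3 string (open MIDI 56), that pitch is 58 − 56 = fret 2.

2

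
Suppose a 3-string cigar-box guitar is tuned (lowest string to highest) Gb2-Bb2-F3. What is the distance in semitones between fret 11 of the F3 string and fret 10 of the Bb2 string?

F3 at fret 11 → E4 (MIDI 64); Bb2 at fret 10 → Ab3 (MIDI 56).
64 − 56 = 8, so the two pitches are 8 semitones apart, with E4 the higher.

8 semitones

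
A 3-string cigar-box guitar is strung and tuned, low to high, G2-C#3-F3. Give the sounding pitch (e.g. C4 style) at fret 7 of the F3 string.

The open F3 string plus 7 semitones: F–F#–G–G#–A–A#–B–C.
The walk passes from B into C once, so the octave number goes from 3 to 4.

C4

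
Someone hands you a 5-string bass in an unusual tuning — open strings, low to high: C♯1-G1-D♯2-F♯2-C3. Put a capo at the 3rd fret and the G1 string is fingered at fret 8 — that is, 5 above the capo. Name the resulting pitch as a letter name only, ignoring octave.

The capo raises the open G1 by 3 semitones to A♯1; fretting 5 more gives G1 + 3 + 5 = G1 + 8 semitones, landing on D♯.

D♯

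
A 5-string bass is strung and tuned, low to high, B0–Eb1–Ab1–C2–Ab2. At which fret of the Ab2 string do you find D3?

D3 is 6 semitones above the open Ab2 (Ab–A–Bb–B–C–Db–D), so it sits at fret 6.

6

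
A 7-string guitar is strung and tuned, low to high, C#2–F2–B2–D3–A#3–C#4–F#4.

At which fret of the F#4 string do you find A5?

A5 is 15 semitones above the open F#4 (F#–G–G#–A–…–G–G#–A), so it sits at fret 15.

15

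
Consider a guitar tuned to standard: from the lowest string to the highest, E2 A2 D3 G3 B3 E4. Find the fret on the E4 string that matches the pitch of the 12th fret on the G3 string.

3

G3 at fret 12 is G3 + 12 semitones = G4.
The open E4 string is 9 semitones above the open G3, so the same pitch on the E4 string lies at fret 12 − 9 = 3.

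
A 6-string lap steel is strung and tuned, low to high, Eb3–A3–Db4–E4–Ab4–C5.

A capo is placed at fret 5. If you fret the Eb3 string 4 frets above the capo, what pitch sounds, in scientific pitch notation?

The capo raises the open Eb3 by 5 semitones to Ab3; fretting 4 more gives Eb3 + 5 + 4 = Eb3 + 9 semitones = C4.

C4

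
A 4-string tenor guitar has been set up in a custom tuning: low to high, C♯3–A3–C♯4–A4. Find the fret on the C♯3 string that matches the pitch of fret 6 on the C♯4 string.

C♯4 at fret 6 is C♯4 + 6 semitones = G4.
The open C♯3 string is 12 semitones below the open C♯4, so the same pitch on the C♯3 string lies at fret 6 + 12 = 18.

18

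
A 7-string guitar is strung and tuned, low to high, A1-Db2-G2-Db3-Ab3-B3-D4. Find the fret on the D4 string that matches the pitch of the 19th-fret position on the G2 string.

Fret 19 on G2 is MIDI 43 + 19 = 62 (D4). On the D4 string (open MIDI 62), that pitch is 62 − 62 = fret 0.

0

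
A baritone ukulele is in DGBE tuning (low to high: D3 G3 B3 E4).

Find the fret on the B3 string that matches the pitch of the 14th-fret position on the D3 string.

5

D3 at fret 14 is D3 + 14 semitones = E4.
The open B3 string is 9 semitones above the open D3, so the same pitch on the B3 string lies at fret 14 − 9 = 5.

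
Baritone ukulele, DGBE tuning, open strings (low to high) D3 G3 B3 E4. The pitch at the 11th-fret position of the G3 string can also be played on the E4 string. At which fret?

G3 at fret 11 is G3 + 11 semitones = F#4.
The open E4 string is 9 semitones above the open G3, so the same pitch on the E4 string lies at fret 11 − 9 = 2.

2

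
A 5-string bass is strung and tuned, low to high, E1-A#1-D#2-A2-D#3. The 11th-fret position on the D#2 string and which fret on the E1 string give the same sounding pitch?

Fret 11 on D#2 is MIDI 39 + 11 = 50 (D3). On the E1 string (open MIDI 28), that pitch is 50 − 28 = fret 22.

22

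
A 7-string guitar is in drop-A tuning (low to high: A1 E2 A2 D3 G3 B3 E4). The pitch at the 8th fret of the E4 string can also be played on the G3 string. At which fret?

17

E4 at fret 8 is E4 + 8 semitones = C5.
The open G3 string is 9 semitones below the open E4, so the same pitch on the G3 string lies at fret 8 + 9 = 17.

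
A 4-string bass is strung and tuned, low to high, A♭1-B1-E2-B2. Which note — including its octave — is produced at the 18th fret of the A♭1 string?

Each fret is one semitone, so A♭1 + 18 = D3.

D3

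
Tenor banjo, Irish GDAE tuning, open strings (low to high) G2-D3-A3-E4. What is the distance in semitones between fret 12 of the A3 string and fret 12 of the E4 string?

7 semitones

A3 at fret 12 → A4 (MIDI 69); E4 at fret 12 → E5 (MIDI 76).
69 − 76 = -7, so the two pitches are 7 semitones apart, with E5 the higher.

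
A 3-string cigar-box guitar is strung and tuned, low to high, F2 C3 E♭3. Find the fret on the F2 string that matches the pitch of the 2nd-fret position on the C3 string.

Fret 2 on C3 is MIDI 48 + 2 = 50 (D3). On the F2 string (open MIDI 41), that pitch is 50 − 41 = fret 9.

9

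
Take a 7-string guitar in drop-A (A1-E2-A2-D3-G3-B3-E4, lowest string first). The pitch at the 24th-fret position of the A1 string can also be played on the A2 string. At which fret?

12

Fret 24 on A1 is MIDI 33 + 24 = 57 (A3). On the A2 string (open MIDI 45), that pitch is 57 − 45 = fret 12.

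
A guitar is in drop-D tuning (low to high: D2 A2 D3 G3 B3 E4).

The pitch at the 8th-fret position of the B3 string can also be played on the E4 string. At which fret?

3

Fret 8 on B3 is MIDI 59 + 8 = 67 (G4). On the E4 string (open MIDI 64), that pitch is 67 − 64 = fret 3.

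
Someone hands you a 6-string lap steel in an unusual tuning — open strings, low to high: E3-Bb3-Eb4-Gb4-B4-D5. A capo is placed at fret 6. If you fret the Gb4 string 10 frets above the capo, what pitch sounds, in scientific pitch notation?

The capo raises the open Gb4 by 6 semitones to C5; fretting 10 more gives Gb4 + 6 + 10 = Gb4 + 16 semitones = Bb5.

Bb5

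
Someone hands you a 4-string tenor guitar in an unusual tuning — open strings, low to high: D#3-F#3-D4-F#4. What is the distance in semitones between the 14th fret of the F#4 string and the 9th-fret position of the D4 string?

F#4 at fret 14 → G#5 (MIDI 80); D4 at fret 9 → B4 (MIDI 71).
80 − 71 = 9, so the two pitches are 9 semitones apart, with G#5 the higher.

9 semitones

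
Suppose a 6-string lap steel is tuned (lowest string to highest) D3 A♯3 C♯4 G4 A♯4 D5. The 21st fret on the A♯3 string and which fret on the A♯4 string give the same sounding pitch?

9

Fret 21 on A♯3 is MIDI 58 + 21 = 79 (G5). On the A♯4 string (open MIDI 70), that pitch is 79 − 70 = fret 9.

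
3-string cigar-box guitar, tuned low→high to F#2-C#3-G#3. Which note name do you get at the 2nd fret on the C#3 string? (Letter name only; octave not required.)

D#

The open C#3 string plus 2 semitones: C#–D–D#.
(Equivalently spelled Eb.)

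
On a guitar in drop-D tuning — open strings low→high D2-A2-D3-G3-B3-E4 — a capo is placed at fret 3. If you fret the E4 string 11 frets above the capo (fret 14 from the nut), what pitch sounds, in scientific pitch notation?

F♯5

The capo raises the open E4 by 3 semitones to G4; fretting 11 more gives E4 + 3 + 11 = E4 + 14 semitones = F♯5.
(Also written G♭.)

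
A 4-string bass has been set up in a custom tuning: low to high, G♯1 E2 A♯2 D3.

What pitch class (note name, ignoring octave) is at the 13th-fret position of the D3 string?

The open D3 string plus 13 semitones: D–D#–E–F–…–C#–D–D#.
(Equivalently spelled E♭.)

D♯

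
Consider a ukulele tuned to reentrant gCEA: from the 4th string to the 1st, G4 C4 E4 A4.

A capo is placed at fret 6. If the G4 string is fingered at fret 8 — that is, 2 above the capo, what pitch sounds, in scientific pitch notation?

D#5

The capo raises the open G4 by 6 semitones to C#5; fretting 2 more gives G4 + 6 + 2 = G4 + 8 semitones = D#5.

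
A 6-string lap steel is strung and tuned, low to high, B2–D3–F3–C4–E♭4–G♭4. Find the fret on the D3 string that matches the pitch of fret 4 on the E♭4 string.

E♭4 at fret 4 is E♭4 + 4 semitones = G4.
The open D3 string is 13 semitones below the open E♭4, so the same pitch on the D3 string lies at fret 4 + 13 = 17.

17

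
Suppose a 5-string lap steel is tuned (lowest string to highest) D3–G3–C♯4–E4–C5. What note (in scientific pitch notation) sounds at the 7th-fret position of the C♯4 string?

The open C♯4 string plus 7 semitones: C#–D–D#–E–F–F#–G–G#.
No B→C boundary is crossed, so the octave stays at 4.

G♯4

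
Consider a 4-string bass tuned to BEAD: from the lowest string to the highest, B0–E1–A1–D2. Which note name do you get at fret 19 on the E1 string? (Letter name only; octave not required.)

Each fret is one semitone, so E1 + 19 = B.

B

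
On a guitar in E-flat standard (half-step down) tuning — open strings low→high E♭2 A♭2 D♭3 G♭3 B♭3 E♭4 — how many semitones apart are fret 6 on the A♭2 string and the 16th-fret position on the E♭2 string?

5 semitones

A♭2 at fret 6 → D3 (MIDI 50); E♭2 at fret 16 → G3 (MIDI 55).
50 − 55 = -5, so the two pitches are 5 semitones apart, with G3 the higher.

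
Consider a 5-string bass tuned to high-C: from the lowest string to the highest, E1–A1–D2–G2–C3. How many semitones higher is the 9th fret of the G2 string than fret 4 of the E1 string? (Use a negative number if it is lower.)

20 semitones

G2 at fret 9 → E3 (MIDI 52); E1 at fret 4 → G#1 (MIDI 32).
52 − 32 = 20, so the two pitches are 20 semitones apart.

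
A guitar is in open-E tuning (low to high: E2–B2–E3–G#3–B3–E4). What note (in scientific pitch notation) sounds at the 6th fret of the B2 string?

F3

Each fret is one semitone, so B2 + 6 = F3.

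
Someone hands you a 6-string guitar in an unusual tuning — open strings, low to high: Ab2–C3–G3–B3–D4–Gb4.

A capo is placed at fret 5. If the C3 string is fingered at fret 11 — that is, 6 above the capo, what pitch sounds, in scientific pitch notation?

B3

The capo raises the open C3 by 5 semitones to F3; fretting 6 more gives C3 + 5 + 6 = C3 + 11 semitones = B3.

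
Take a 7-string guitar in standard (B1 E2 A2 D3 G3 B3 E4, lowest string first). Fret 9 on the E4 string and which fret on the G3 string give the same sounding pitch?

E4 at fret 9 is E4 + 9 semitones = C#5.
The open G3 string is 9 semitones below the open E4, so the same pitch on the G3 string lies at fret 9 + 9 = 18.

18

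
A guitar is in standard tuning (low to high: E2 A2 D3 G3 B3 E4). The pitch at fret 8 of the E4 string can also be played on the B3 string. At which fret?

13

E4 at fret 8 is E4 + 8 semitones = C5.
The open B3 string is 5 semitones below the open E4, so the same pitch on the B3 string lies at fret 8 + 5 = 13.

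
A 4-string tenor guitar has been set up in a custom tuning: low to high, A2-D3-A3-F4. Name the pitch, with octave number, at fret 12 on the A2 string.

Each fret is one semitone, so A2 + 12 = A3.

A3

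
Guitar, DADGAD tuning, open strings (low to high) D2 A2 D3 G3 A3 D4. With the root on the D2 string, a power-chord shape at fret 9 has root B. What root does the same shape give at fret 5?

G

Moving from fret 9 to fret 5 shifts the root by -4 semitones.
B down 4 semitones is G.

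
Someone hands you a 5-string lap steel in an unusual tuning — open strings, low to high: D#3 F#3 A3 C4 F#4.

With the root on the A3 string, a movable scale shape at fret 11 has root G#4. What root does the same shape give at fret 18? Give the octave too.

Moving from fret 11 to fret 18 shifts the root by 7 semitones.
G#4 up 7 semitones is D#5.

D#5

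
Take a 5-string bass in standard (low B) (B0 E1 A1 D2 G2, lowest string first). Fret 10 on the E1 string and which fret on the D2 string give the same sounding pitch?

0

Fret 10 on E1 is MIDI 28 + 10 = 38 (D2). On the D2 string (open MIDI 38), that pitch is 38 − 38 = fret 0.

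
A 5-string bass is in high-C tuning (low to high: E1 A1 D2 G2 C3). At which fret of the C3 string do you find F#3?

6

F#3 is 6 semitones above the open C3 (C–C#–D–D#–E–F–F#), so it sits at fret 6.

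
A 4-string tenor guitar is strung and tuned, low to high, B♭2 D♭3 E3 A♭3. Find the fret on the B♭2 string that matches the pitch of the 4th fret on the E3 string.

Fret 4 on E3 is MIDI 52 + 4 = 56 (A♭3). On the B♭2 string (open MIDI 46), that pitch is 56 − 46 = fret 10.

10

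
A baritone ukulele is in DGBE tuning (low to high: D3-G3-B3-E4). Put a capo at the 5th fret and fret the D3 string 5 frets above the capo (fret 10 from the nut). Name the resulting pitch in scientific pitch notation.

C4

The capo raises the open D3 by 5 semitones to G3; fretting 5 more gives D3 + 5 + 5 = D3 + 10 semitones = C4.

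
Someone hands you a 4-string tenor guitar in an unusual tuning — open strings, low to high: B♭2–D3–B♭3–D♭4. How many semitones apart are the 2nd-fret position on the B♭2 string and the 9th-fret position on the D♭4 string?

22 semitones

B♭2 at fret 2 → C3 (MIDI 48); D♭4 at fret 9 → B♭4 (MIDI 70).
48 − 70 = -22, so the two pitches are 22 semitones apart, with B♭4 the higher.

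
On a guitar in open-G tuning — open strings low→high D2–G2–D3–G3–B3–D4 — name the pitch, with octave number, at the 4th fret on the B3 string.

The open B3 string plus 4 semitones: B–C–C#–D–D#.
The walk passes from B into C once, so the octave number goes from 3 to 4.

D♯4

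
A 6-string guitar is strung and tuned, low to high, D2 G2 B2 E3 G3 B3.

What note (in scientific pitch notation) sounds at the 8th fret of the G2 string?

D♯3

G2 is MIDI 43. Adding 8 gives 51, which is D♯3.
(Equivalently spelled E♭3.)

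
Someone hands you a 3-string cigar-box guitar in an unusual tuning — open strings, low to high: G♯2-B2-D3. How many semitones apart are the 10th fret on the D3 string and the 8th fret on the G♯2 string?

8 semitones

D3 at fret 10 → C4 (MIDI 60); G♯2 at fret 8 → E3 (MIDI 52).
60 − 52 = 8, so the two pitches are 8 semitones apart, with C4 the higher.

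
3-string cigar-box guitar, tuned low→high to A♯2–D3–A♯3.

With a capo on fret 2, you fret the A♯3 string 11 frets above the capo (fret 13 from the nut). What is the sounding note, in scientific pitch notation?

B4

The capo raises the open A♯3 by 2 semitones to C4; fretting 11 more gives A♯3 + 2 + 11 = A♯3 + 13 semitones = B4.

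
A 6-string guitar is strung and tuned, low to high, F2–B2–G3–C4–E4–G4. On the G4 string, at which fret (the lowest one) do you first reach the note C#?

6

From G4, count semitones up the chromatic scale until reaching C#: G–G#–A–A#–B–C–C# — 6 steps.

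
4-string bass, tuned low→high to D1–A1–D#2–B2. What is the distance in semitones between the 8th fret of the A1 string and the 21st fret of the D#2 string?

19 semitones

A1 at fret 8 → F2 (MIDI 41); D#2 at fret 21 → C4 (MIDI 60).
41 − 60 = -19, so the two pitches are 19 semitones apart, with C4 the higher.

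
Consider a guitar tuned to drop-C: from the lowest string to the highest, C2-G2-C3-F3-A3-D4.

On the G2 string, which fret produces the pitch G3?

G3 is 12 semitones above the open G2 (G–G#–A–A#–…–F–F#–G), so it sits at fret 12.

12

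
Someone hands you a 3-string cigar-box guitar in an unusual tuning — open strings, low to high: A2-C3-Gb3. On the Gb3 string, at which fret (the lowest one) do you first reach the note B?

5

From Gb3, count semitones up the chromatic scale until reaching B: Gb–G–Ab–A–Bb–B — 5 steps.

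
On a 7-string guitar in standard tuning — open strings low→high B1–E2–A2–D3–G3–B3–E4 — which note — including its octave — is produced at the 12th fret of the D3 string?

D3 is MIDI 50. Adding 12 gives 62, which is D4.

D4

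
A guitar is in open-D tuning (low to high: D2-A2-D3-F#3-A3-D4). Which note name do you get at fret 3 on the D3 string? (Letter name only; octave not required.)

D3 is MIDI 50. Adding 3 gives 53; 53 mod 12 = 5, i.e. F.

F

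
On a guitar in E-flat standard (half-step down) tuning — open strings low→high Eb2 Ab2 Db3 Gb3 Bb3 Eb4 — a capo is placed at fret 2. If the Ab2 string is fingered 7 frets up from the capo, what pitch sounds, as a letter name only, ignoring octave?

F

The capo raises the open Ab2 by 2 semitones to Bb2; fretting 7 more gives Ab2 + 2 + 7 = Ab2 + 9 semitones, landing on F.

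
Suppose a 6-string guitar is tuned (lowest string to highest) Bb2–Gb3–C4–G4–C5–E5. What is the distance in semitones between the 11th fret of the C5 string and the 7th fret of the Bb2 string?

30 semitones

C5 at fret 11 → B5 (MIDI 83); Bb2 at fret 7 → F3 (MIDI 53).
83 − 53 = 30, so the two pitches are 30 semitones apart, with B5 the higher.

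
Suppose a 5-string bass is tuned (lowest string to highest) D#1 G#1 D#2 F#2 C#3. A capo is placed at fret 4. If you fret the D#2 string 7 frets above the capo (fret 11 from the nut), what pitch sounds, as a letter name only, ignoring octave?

The capo raises the open D#2 by 4 semitones to G2; fretting 7 more gives D#2 + 4 + 7 = D#2 + 11 semitones, landing on D.

D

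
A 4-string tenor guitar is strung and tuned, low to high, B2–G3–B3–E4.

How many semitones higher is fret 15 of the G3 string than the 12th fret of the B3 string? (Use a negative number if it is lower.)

G3 at fret 15 → Bb4 (MIDI 70); B3 at fret 12 → B4 (MIDI 71).
70 − 71 = -1, so the two pitches are 1 semitone apart.

-1 semitone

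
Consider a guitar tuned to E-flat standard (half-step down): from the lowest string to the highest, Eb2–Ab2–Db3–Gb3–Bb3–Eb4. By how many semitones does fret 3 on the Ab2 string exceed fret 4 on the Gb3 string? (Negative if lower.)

Ab2 at fret 3 → B2 (MIDI 47); Gb3 at fret 4 → Bb3 (MIDI 58).
47 − 58 = -11, so the two pitches are 11 semitones apart.

-11 semitones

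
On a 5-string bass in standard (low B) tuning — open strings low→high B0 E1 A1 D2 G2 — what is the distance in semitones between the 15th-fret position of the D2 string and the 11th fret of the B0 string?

D2 at fret 15 → F3 (MIDI 53); B0 at fret 11 → A#1 (MIDI 34).
53 − 34 = 19, so the two pitches are 19 semitones apart, with F3 the higher.

19 semitones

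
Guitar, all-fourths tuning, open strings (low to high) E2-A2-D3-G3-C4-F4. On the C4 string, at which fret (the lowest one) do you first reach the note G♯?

From C4, count semitones up the chromatic scale until reaching G♯: C–C#–D–D#–E–F–F#–G–G# — 8 steps.

8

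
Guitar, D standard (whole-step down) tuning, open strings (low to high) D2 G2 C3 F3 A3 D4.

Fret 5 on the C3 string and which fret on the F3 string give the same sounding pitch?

C3 at fret 5 is C3 + 5 semitones = F3.
The open F3 string is 5 semitones above the open C3, so the same pitch on the F3 string lies at fret 5 − 5 = 0.

0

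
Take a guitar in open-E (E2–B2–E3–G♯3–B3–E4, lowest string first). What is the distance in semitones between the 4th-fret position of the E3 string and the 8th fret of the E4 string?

E3 at fret 4 → G♯3 (MIDI 56); E4 at fret 8 → C5 (MIDI 72).
56 − 72 = -16, so the two pitches are 16 semitones apart, with C5 the higher.

16 semitones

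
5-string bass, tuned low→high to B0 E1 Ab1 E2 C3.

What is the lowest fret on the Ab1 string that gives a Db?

From Ab1, count semitones up the chromatic scale until reaching Db: Ab–A–Bb–B–C–Db — 5 steps.

5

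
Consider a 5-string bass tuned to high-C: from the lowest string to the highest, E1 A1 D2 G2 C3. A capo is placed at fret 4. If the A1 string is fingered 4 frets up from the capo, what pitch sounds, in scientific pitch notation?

The capo raises the open A1 by 4 semitones to C♯2; fretting 4 more gives A1 + 4 + 4 = A1 + 8 semitones = F2.

F2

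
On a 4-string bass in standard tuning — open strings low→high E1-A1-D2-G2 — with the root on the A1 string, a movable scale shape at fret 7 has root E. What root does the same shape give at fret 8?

F

Moving from fret 7 to fret 8 shifts the root by 1 semitone.
E up 1 semitone is F.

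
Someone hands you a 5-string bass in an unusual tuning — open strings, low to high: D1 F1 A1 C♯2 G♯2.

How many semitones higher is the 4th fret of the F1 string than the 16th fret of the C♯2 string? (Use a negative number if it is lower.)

-20 semitones

F1 at fret 4 → A1 (MIDI 33); C♯2 at fret 16 → F3 (MIDI 53).
33 − 53 = -20, so the two pitches are 20 semitones apart.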